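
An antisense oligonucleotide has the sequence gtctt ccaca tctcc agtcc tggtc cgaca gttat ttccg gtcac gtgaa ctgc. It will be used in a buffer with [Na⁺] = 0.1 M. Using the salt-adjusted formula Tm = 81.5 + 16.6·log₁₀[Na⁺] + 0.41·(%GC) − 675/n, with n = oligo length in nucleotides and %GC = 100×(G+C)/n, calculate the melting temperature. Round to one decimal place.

74.4°C

Length n = 54. Base counts: T=16, G=11, A=9, C=18
G+C = 29, so %GC = 29/54 × 100 = 53.704%
Salt term: 16.6 × (-1) = -16.6
GC term: 0.41 × 53.704 = 22.019; length term: −675/54 = −12.5
Tm = 81.5 + (-16.6) + 22.019 − 12.5 = 74.419 → 74.4°C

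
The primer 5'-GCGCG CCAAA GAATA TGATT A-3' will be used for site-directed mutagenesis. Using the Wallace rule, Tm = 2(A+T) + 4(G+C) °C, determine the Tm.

60°C

Scanning the sequence gives T=4, A=8, C=4, G=5.
So N_AT = 12 and N_GC = 9.
Tm = 4·9 + 2·12 = 36 + 24 = 60°C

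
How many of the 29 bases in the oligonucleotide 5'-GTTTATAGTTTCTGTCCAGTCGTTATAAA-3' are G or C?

A=7, C=4, G=5, T=13
Total G or C: 5 + 4 = 9

9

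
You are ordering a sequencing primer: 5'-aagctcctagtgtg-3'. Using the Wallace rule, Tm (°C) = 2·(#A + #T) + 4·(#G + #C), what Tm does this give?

Counting bases: G=4, T=4, A=3, C=3
AT pairs contribute 7, GC pairs contribute 7.
Tm = 4·7 + 2·7 = 28 + 14 = 42°C

42°C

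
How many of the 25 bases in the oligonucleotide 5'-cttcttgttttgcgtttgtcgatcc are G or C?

11

T=13, G=5, A=1, C=6
G+C = 5 + 6 = 11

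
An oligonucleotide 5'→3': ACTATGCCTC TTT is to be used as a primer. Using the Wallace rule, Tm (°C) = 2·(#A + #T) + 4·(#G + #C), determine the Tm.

36°C

C=4, A=2, G=1, T=6
So N_AT = 8 and N_GC = 5.
Tm = 2×8 + 4×5 = 36°C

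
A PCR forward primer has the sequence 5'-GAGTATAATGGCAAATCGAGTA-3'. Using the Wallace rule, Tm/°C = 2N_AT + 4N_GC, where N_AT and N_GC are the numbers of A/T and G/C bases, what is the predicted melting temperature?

C=2, A=9, T=5, G=6
AT pairs contribute 14, GC pairs contribute 8.
Tm = 2(14) + 4(8) = 28 + 32 = 60°C

60°C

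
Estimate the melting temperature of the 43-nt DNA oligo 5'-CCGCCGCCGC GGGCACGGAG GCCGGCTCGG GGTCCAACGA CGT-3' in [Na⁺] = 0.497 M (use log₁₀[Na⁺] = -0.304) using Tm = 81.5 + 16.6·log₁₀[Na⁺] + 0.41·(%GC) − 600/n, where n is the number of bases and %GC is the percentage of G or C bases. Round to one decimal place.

Length n = 43. G=18, C=17, A=5, T=3
G+C = 35, so %GC = 35/43 × 100 = 81.395%
Salt term: 16.6 × (-0.304) = -5.046
GC term: 0.41 × 81.395 = 33.372; length term: −600/43 = −13.953
Tm = 81.5 + (-5.046) + 33.372 − 13.953 = 95.873 → 95.9°C

95.9°C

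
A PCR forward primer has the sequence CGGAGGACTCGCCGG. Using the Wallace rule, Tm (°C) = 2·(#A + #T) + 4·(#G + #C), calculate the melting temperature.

54°C

Scanning the sequence gives G=7, C=5, T=1, A=2.
A+T = 3, G+C = 12
Tm = 2×3 + 4×12 = 54°C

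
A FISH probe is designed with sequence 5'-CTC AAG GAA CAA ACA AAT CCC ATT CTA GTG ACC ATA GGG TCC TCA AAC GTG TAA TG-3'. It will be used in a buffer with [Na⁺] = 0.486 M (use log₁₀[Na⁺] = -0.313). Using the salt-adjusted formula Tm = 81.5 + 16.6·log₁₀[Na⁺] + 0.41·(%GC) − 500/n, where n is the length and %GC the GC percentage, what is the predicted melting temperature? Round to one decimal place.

Length n = 56. Base counts: T=12, C=14, A=20, G=10
G+C = 24, so %GC = 24/56 × 100 = 42.857%
Salt term: 16.6 × (-0.313) = -5.196
GC term: 0.41 × 42.857 = 17.571; length term: −500/56 = −8.929
Tm = 81.5 + (-5.196) + 17.571 − 8.929 = 84.946 → 84.9°C

84.9°C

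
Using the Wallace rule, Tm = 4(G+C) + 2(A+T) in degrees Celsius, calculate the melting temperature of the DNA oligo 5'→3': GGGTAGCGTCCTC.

T=3, G=5, C=4, A=1
A+T = 4, G+C = 9
Tm = 2×4 + 4×9 = 44°C

44°C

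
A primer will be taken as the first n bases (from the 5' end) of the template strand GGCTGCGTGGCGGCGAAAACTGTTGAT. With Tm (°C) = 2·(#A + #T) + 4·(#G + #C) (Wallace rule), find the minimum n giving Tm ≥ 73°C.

First 21 bases: GGCTGCGTGGCGGCGAAAACT → Tm = 70°C (< 73°C)
First 22 bases: GGCTGCGTGGCGGCGAAAACTG → Tm = 74°C (≥ 73°C)
Each additional base adds 2°C (A/T) or 4°C (G/C), so Tm is non-decreasing in n; n = 22 is the first length to reach 73°C.

n = 22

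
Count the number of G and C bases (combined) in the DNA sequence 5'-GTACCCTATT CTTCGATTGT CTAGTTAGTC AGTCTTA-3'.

14

Base counts: A=7, C=8, G=6, T=16
G+C = 6 + 8 = 14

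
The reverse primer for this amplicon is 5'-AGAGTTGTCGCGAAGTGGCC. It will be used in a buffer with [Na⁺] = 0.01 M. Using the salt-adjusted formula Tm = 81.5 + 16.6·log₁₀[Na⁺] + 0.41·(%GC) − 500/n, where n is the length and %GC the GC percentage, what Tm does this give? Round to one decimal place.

47.9°C

Length n = 20. Scanning the sequence gives C=4, A=4, T=4, G=8.
G+C = 12, so %GC = 12/20 × 100 = 60%
Salt term: 16.6 × (-2) = -33.2
GC term: 0.41 × 60 = 24.6; length term: −500/20 = −25
Tm = 81.5 + (-33.2) + 24.6 − 25 = 47.9 → 47.9°C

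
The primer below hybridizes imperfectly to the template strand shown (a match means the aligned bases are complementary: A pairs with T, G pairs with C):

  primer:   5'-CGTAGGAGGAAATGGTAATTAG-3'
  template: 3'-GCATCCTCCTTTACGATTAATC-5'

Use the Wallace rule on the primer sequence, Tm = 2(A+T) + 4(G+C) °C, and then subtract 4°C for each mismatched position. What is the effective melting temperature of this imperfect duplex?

58°C

Primer base counts: A=8, T=5, G=8, C=1 → A+T=13, G+C=9
Perfect-match Tm = 2(13) + 4(9) = 26 + 36 = 62°C
Mismatches (positions where the bases are not complementary): 1 (at position 15)
Effective Tm = 62 − 1×4 = 62 − 4 = 58°C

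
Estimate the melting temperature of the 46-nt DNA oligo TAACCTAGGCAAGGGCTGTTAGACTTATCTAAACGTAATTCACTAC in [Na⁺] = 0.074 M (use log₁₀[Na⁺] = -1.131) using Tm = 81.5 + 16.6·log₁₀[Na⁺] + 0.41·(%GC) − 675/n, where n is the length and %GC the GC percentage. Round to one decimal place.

Length n = 46. Scanning the sequence gives T=13, A=15, G=8, C=10.
G+C = 18, so %GC = 18/46 × 100 = 39.13%
Salt term: 16.6 × (-1.131) = -18.775
GC term: 0.41 × 39.13 = 16.043; length term: −675/46 = −14.674
Tm = 81.5 + (-18.775) + 16.043 − 14.674 = 64.094 → 64.1°C

64.1°C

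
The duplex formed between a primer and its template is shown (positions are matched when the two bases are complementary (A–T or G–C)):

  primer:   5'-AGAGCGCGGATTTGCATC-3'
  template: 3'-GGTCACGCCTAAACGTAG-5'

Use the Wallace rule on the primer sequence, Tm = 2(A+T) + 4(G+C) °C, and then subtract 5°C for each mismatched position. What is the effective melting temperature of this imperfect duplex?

Primer base counts: A=4, T=4, G=6, C=4 → A+T=8, G+C=10
Perfect-match Tm = 2(8) + 4(10) = 16 + 40 = 56°C
Mismatches (positions where the bases are not complementary): 3 (at positions 1, 2, 5)
Effective Tm = 56 − 3×5 = 56 − 15 = 41°C

41°C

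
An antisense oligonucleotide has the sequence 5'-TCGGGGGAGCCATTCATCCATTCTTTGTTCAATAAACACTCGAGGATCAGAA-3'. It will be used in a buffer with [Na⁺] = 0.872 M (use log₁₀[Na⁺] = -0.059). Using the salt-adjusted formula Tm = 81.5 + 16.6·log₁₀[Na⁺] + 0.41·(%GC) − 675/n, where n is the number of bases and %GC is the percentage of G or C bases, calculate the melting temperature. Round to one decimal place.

85.7°C

Length n = 52. Base counts: T=14, A=15, G=11, C=12
G+C = 23, so %GC = 23/52 × 100 = 44.231%
Salt term: 16.6 × (-0.059) = -0.979
GC term: 0.41 × 44.231 = 18.135; length term: −675/52 = −12.981
Tm = 81.5 + (-0.979) + 18.135 − 12.981 = 85.675 → 85.7°C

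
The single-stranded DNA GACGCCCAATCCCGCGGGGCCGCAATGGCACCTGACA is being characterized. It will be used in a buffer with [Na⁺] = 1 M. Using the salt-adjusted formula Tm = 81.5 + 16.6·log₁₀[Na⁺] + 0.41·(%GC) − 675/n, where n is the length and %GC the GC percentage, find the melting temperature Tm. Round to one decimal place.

Length n = 37. Counting bases: G=11, A=8, C=15, T=3
G+C = 26, so %GC = 26/37 × 100 = 70.27%
Salt term: 16.6 × (0) = 0
GC term: 0.41 × 70.27 = 28.811; length term: −675/37 = −18.243
Tm = 81.5 + (0) + 28.811 − 18.243 = 92.068 → 92.1°C

92.1°C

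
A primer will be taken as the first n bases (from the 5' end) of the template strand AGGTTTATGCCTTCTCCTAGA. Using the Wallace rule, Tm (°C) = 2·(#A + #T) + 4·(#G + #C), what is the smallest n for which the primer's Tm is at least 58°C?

First 19 bases: AGGTTTATGCCTTCTCCTA → Tm = 54°C (< 58°C)
First 20 bases: AGGTTTATGCCTTCTCCTAG → Tm = 58°C (≥ 58°C)
Since every base adds ≥2°C, Tm only increases with n, so the threshold is first crossed at n = 20.

n = 20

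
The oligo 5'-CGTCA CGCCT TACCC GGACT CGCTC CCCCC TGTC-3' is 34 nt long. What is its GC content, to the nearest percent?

71%

Counting bases: A=3, G=6, T=7, C=18
G+C = 6 + 18 = 24 out of 34 bases
%GC = 24/34 × 100 = 70.59% ≈ 71%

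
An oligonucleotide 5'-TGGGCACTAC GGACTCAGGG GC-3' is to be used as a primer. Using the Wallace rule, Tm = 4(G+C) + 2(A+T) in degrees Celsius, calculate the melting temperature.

74°C

Base counts: C=6, A=4, T=3, G=9
So N_AT = 7 and N_GC = 15.
Tm = 2(7) + 4(15) = 14 + 60 = 74°C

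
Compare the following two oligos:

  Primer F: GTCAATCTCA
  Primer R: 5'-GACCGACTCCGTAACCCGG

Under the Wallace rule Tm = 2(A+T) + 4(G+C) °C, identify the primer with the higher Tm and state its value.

Primer R, 64°C

Primer F: A+T=6, G+C=4 → Tm = 2(6)+4(4) = 28°C
Primer R: A+T=6, G+C=13 → Tm = 2(6)+4(13) = 64°C
28°C vs 64°C → primer R is higher.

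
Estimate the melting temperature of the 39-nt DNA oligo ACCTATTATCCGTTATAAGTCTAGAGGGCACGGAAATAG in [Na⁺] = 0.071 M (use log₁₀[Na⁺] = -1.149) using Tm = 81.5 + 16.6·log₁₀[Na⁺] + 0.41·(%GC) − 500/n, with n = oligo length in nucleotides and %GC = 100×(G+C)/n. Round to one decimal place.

Length n = 39. Counting bases: G=9, A=13, C=7, T=10
G+C = 16, so %GC = 16/39 × 100 = 41.026%
Salt term: 16.6 × (-1.149) = -19.073
GC term: 0.41 × 41.026 = 16.821; length term: −500/39 = −12.821
Tm = 81.5 + (-19.073) + 16.821 − 12.821 = 66.427 → 66.4°C

66.4°C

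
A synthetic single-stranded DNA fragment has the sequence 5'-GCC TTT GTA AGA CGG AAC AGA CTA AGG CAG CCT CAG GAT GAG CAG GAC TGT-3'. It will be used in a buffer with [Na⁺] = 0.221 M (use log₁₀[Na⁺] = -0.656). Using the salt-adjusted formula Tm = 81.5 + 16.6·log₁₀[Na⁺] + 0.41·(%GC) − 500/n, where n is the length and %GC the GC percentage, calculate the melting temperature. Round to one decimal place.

Length n = 51. Counting bases: T=9, C=11, G=16, A=15
G+C = 27, so %GC = 27/51 × 100 = 52.941%
Salt term: 16.6 × (-0.656) = -10.89
GC term: 0.41 × 52.941 = 21.706; length term: −500/51 = −9.804
Tm = 81.5 + (-10.89) + 21.706 − 9.804 = 82.512 → 82.5°C

82.5°C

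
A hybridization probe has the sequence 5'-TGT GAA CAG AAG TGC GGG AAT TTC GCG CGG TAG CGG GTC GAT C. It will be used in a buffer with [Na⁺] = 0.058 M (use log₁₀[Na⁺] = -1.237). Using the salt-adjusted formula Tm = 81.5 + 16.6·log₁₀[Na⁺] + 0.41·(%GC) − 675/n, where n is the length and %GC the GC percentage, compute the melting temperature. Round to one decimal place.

69.1°C

Length n = 43. Scanning the sequence gives T=9, A=9, C=8, G=17.
G+C = 25, so %GC = 25/43 × 100 = 58.14%
Salt term: 16.6 × (-1.237) = -20.534
GC term: 0.41 × 58.14 = 23.837; length term: −675/43 = −15.698
Tm = 81.5 + (-20.534) + 23.837 − 15.698 = 69.105 → 69.1°C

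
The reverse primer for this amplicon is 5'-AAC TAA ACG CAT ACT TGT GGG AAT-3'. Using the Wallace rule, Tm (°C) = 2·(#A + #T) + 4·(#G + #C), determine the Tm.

Base counts: C=4, T=6, G=5, A=9
So N_AT = 15 and N_GC = 9.
Tm = 2×15 + 4×9 = 66°C

66°C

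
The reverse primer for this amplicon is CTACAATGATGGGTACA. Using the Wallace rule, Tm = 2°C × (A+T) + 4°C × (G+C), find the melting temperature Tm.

Base counts: C=3, A=6, T=4, G=4
A+T = 10, G+C = 7
Tm = 2×10 + 4×7 = 48°C

48°C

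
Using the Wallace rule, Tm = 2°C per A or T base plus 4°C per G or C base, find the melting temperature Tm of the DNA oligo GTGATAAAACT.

T=3, G=2, C=1, A=5
AT pairs contribute 8, GC pairs contribute 3.
Tm = 2(8) + 4(3) = 16 + 12 = 28°C

28°C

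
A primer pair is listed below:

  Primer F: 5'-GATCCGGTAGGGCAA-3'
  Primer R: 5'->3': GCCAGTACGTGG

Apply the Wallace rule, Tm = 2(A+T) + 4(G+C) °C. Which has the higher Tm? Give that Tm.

Primer F: A+T=6, G+C=9 → Tm = 2(6)+4(9) = 48°C
Primer R: A+T=4, G+C=8 → Tm = 2(4)+4(8) = 40°C
48°C vs 40°C → primer F is higher.

Primer F, 48°C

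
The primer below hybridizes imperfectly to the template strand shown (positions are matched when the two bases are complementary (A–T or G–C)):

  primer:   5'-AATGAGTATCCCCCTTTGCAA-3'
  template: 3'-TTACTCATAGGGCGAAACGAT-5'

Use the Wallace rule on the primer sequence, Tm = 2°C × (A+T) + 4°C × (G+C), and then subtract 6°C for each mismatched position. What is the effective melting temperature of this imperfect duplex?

48°C

Primer base counts: A=6, T=6, G=3, C=6 → A+T=12, G+C=9
Perfect-match Tm = 2(12) + 4(9) = 24 + 36 = 60°C
Mismatches (positions where the bases are not complementary): 2 (at positions 13, 20)
Effective Tm = 60 − 2×6 = 60 − 12 = 48°C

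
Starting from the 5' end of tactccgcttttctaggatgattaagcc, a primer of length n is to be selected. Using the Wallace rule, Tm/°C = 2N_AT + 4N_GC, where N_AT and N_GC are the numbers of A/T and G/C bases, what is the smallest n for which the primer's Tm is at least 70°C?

First 25 bases: TACTCCGCTTTTCTAGGATGATTAA → Tm = 68°C (< 70°C)
First 26 bases: TACTCCGCTTTTCTAGGATGATTAAG → Tm = 72°C (≥ 70°C)
Each additional base adds 2°C (A/T) or 4°C (G/C), so Tm is non-decreasing in n; n = 26 is the first length to reach 70°C.

n = 26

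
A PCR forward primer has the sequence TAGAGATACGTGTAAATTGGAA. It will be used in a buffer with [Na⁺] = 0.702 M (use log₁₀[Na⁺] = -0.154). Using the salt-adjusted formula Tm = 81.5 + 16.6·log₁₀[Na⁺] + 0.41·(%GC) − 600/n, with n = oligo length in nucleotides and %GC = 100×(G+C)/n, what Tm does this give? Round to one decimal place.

Length n = 22. G=6, C=1, A=9, T=6
G+C = 7, so %GC = 7/22 × 100 = 31.818%
Salt term: 16.6 × (-0.154) = -2.556
GC term: 0.41 × 31.818 = 13.045; length term: −600/22 = −27.273
Tm = 81.5 + (-2.556) + 13.045 − 27.273 = 64.716 → 64.7°C

64.7°C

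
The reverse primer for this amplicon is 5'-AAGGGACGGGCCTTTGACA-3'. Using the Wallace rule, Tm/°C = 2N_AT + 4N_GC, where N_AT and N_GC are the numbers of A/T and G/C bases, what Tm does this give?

Counting bases: G=7, A=5, T=3, C=4
A+T = 8, G+C = 11
Tm = 2×8 + 4×11 = 60°C

60°C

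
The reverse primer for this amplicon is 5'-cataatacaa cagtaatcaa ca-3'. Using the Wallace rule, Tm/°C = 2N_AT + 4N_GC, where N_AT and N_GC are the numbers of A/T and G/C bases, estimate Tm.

56°C

Scanning the sequence gives A=12, G=1, T=4, C=5.
A+T = 16, G+C = 6
Tm = 2(16) + 4(6) = 32 + 24 = 56°C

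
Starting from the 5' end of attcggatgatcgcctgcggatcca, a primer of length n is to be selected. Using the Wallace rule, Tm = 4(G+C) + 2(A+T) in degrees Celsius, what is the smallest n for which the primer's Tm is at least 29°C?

First 10 bases: ATTCGGATGA → Tm = 28°C (< 29°C)
First 11 bases: ATTCGGATGAT → Tm = 30°C (≥ 29°C)
Since every base adds ≥2°C, Tm only increases with n, so the threshold is first crossed at n = 11.

n = 11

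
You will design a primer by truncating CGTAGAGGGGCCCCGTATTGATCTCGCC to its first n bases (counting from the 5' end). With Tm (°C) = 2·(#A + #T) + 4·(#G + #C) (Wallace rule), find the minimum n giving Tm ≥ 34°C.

n = 10

First 9 bases: CGTAGAGGG → Tm = 30°C (< 34°C)
First 10 bases: CGTAGAGGGG → Tm = 34°C (≥ 34°C)
Each additional base adds 2°C (A/T) or 4°C (G/C), so Tm is non-decreasing in n; n = 10 is the first length to reach 34°C.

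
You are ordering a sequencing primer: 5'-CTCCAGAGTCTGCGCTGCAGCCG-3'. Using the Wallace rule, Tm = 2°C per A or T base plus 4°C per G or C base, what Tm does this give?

78°C

Base counts: C=9, A=3, G=7, T=4
So N_AT = 7 and N_GC = 16.
Tm = 4·16 + 2·7 = 64 + 14 = 78°C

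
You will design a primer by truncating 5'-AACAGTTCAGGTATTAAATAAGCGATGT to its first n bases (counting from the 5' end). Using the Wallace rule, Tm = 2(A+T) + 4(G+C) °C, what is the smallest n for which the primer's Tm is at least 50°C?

First 19 bases: AACAGTTCAGGTATTAAAT → Tm = 48°C (< 50°C)
First 20 bases: AACAGTTCAGGTATTAAATA → Tm = 50°C (≥ 50°C)
Since every base adds ≥2°C, Tm only increases with n, so the threshold is first crossed at n = 20.

n = 20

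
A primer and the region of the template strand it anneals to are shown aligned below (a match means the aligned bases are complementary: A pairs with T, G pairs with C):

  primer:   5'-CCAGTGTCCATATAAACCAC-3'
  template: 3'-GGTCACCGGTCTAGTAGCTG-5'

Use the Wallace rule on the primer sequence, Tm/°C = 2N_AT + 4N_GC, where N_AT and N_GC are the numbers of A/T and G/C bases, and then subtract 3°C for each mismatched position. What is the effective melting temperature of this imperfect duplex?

43°C

Primer base counts: A=7, T=4, G=2, C=7 → A+T=11, G+C=9
Perfect-match Tm = 2(11) + 4(9) = 22 + 36 = 58°C
Mismatches (positions where the bases are not complementary): 5 (at positions 7, 11, 14, 16, 18)
Effective Tm = 58 − 5×3 = 58 − 15 = 43°C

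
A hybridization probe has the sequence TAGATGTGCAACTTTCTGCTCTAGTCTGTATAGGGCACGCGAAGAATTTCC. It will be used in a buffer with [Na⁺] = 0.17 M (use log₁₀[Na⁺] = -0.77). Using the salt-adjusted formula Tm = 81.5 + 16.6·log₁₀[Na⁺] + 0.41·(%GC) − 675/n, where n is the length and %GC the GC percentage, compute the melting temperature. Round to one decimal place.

74.0°C

Length n = 51. Scanning the sequence gives T=16, C=11, G=12, A=12.
G+C = 23, so %GC = 23/51 × 100 = 45.098%
Salt term: 16.6 × (-0.77) = -12.782
GC term: 0.41 × 45.098 = 18.49; length term: −675/51 = −13.235
Tm = 81.5 + (-12.782) + 18.49 − 13.235 = 73.973 → 74.0°C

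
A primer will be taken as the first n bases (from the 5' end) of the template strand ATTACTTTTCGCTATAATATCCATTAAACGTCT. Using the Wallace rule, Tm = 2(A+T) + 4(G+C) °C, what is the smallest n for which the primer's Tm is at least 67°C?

n = 28

First 27 bases: ATTACTTTTCGCTATAATATCCATTAA → Tm = 66°C (< 67°C)
First 28 bases: ATTACTTTTCGCTATAATATCCATTAAA → Tm = 68°C (≥ 67°C)
Each additional base adds 2°C (A/T) or 4°C (G/C), so Tm is non-decreasing in n; n = 28 is the first length to reach 67°C.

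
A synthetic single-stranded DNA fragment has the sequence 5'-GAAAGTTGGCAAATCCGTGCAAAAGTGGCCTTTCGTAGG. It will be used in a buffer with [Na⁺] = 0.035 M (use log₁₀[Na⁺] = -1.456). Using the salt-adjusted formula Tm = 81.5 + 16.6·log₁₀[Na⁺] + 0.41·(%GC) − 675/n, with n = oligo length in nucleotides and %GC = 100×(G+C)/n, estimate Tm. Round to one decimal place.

Length n = 39. A=11, G=12, T=9, C=7
G+C = 19, so %GC = 19/39 × 100 = 48.718%
Salt term: 16.6 × (-1.456) = -24.17
GC term: 0.41 × 48.718 = 19.974; length term: −675/39 = −17.308
Tm = 81.5 + (-24.17) + 19.974 − 17.308 = 59.996 → 60.0°C

60.0°C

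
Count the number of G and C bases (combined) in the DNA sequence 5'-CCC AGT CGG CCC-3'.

10

Scanning the sequence gives G=3, C=7, A=1, T=1.
Total G or C: 3 + 7 = 10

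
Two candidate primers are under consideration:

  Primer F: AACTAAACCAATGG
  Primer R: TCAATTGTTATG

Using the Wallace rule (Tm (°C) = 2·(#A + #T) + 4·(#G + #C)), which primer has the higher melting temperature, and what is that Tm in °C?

Primer F: A+T=9, G+C=5 → Tm = 2(9)+4(5) = 38°C
Primer R: A+T=9, G+C=3 → Tm = 2(9)+4(3) = 30°C
38°C vs 30°C → primer F is higher.

Primer F, 38°C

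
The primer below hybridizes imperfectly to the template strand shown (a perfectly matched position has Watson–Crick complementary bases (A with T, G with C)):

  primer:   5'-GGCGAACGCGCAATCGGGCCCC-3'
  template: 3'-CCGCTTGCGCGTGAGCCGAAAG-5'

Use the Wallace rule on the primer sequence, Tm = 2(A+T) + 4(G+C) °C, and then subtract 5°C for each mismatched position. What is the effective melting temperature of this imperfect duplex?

53°C

Primer base counts: A=4, T=1, G=8, C=9 → A+T=5, G+C=17
Perfect-match Tm = 2(5) + 4(17) = 10 + 68 = 78°C
Mismatches (positions where the bases are not complementary): 5 (at positions 13, 18, 19, 20, 21)
Effective Tm = 78 − 5×5 = 78 − 25 = 53°C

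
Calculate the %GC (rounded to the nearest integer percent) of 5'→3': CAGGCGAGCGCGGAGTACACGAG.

70%

C=6, A=6, T=1, G=10
G+C = 10 + 6 = 16 out of 23 bases
%GC = 16/23 × 100 = 69.57% ≈ 70%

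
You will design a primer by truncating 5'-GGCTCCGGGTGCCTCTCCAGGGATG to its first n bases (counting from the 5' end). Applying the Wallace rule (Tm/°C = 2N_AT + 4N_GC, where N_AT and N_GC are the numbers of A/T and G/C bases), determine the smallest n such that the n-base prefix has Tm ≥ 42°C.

First 11 bases: GGCTCCGGGTG → Tm = 40°C (< 42°C)
First 12 bases: GGCTCCGGGTGC → Tm = 44°C (≥ 42°C)
Each additional base adds 2°C (A/T) or 4°C (G/C), so Tm is non-decreasing in n; n = 12 is the first length to reach 42°C.

n = 12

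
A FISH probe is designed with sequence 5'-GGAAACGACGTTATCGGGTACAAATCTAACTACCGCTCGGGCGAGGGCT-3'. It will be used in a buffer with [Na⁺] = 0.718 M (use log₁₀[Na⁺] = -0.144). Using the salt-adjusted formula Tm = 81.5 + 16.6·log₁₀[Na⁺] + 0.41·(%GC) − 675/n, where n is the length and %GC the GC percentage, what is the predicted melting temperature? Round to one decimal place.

87.9°C

Length n = 49. Counting bases: A=13, G=15, C=12, T=9
G+C = 27, so %GC = 27/49 × 100 = 55.102%
Salt term: 16.6 × (-0.144) = -2.39
GC term: 0.41 × 55.102 = 22.592; length term: −675/49 = −13.776
Tm = 81.5 + (-2.39) + 22.592 − 13.776 = 87.926 → 87.9°C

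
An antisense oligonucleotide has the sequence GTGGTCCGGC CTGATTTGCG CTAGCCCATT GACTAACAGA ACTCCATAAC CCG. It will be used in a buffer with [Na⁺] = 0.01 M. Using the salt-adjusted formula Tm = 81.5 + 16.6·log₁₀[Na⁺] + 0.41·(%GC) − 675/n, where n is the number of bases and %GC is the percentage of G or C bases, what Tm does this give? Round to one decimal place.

58.0°C

Length n = 53. G=12, C=17, T=12, A=12
G+C = 29, so %GC = 29/53 × 100 = 54.717%
Salt term: 16.6 × (-2) = -33.2
GC term: 0.41 × 54.717 = 22.434; length term: −675/53 = −12.736
Tm = 81.5 + (-33.2) + 22.434 − 12.736 = 57.998 → 58.0°C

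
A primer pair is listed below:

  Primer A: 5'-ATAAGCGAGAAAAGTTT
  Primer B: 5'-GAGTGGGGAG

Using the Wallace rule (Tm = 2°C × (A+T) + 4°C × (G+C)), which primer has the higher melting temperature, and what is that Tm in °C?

Primer A, 44°C

Primer A: A+T=12, G+C=5 → Tm = 2(12)+4(5) = 44°C
Primer B: A+T=3, G+C=7 → Tm = 2(3)+4(7) = 34°C
44°C vs 34°C → primer A is higher.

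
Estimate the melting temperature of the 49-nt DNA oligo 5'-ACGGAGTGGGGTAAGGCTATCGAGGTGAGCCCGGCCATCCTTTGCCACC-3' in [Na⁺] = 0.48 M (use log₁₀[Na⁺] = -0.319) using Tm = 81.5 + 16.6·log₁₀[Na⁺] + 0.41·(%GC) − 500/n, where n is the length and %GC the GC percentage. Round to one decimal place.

Length n = 49. Counting bases: G=17, T=9, C=14, A=9
G+C = 31, so %GC = 31/49 × 100 = 63.265%
Salt term: 16.6 × (-0.319) = -5.295
GC term: 0.41 × 63.265 = 25.939; length term: −500/49 = −10.204
Tm = 81.5 + (-5.295) + 25.939 − 10.204 = 91.94 → 91.9°C

91.9°C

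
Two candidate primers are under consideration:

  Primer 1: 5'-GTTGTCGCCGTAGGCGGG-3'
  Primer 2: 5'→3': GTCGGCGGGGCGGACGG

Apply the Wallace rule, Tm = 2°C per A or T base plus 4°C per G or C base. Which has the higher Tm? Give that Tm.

Primer 1: A+T=5, G+C=13 → Tm = 2(5)+4(13) = 62°C
Primer 2: A+T=2, G+C=15 → Tm = 2(2)+4(15) = 64°C
62°C vs 64°C → primer 2 is higher.

Primer 2, 64°C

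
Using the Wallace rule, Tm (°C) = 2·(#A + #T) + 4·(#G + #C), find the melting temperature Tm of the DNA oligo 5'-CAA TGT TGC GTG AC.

42°C

A=3, C=3, G=4, T=4
AT pairs contribute 7, GC pairs contribute 7.
Tm = 4·7 + 2·7 = 28 + 14 = 42°C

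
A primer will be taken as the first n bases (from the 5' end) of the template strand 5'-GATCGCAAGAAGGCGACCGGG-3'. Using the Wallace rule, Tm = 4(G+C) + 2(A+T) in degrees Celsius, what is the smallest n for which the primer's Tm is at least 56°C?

First 17 bases: GATCGCAAGAAGGCGAC → Tm = 54°C (< 56°C)
First 18 bases: GATCGCAAGAAGGCGACC → Tm = 58°C (≥ 56°C)
Each additional base adds 2°C (A/T) or 4°C (G/C), so Tm is non-decreasing in n; n = 18 is the first length to reach 56°C.

n = 18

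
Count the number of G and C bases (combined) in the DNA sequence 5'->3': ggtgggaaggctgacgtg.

12

Base counts: T=3, G=10, A=3, C=2
G+C = 10 + 2 = 12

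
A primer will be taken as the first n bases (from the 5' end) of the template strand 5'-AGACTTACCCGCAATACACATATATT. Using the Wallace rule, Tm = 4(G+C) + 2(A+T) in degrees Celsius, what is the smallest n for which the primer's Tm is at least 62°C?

First 21 bases: AGACTTACCCGCAATACACAT → Tm = 60°C (< 62°C)
First 22 bases: AGACTTACCCGCAATACACATA → Tm = 62°C (≥ 62°C)
Since every base adds ≥2°C, Tm only increases with n, so the threshold is first crossed at n = 22.

n = 22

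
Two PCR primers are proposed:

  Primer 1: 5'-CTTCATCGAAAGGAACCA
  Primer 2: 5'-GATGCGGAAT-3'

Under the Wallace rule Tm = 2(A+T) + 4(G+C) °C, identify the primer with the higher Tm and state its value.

Primer 1, 52°C

Primer 1: A+T=10, G+C=8 → Tm = 2(10)+4(8) = 52°C
Primer 2: A+T=5, G+C=5 → Tm = 2(5)+4(5) = 30°C
52°C vs 30°C → primer 1 is higher.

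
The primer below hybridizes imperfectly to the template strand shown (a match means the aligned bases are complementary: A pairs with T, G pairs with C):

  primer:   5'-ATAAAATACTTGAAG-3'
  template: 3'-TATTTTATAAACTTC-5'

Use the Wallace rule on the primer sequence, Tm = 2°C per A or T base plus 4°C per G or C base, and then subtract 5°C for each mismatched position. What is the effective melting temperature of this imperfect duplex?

31°C

Primer base counts: A=8, T=4, G=2, C=1 → A+T=12, G+C=3
Perfect-match Tm = 2(12) + 4(3) = 24 + 12 = 36°C
Mismatches (positions where the bases are not complementary): 1 (at position 9)
Effective Tm = 36 − 1×5 = 36 − 5 = 31°C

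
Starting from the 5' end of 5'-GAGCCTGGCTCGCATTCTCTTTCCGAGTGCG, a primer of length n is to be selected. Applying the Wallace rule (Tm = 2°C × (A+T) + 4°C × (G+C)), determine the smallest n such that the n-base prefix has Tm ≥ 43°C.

n = 13

First 12 bases: GAGCCTGGCTCG → Tm = 42°C (< 43°C)
First 13 bases: GAGCCTGGCTCGC → Tm = 46°C (≥ 43°C)
Each additional base adds 2°C (A/T) or 4°C (G/C), so Tm is non-decreasing in n; n = 13 is the first length to reach 43°C.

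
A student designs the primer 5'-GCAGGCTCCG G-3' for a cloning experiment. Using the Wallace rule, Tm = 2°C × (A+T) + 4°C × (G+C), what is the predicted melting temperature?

G=5, T=1, C=4, A=1
A+T = 2, G+C = 9
Tm = 4·9 + 2·2 = 36 + 4 = 40°C

40°C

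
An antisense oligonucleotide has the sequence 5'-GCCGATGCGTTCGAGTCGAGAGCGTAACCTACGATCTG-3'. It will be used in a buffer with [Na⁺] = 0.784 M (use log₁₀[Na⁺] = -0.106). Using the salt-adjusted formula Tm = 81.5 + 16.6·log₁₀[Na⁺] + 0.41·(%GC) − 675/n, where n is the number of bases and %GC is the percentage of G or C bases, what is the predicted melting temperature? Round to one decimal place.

Length n = 38. A=8, C=10, G=12, T=8
G+C = 22, so %GC = 22/38 × 100 = 57.895%
Salt term: 16.6 × (-0.106) = -1.76
GC term: 0.41 × 57.895 = 23.737; length term: −675/38 = −17.763
Tm = 81.5 + (-1.76) + 23.737 − 17.763 = 85.714 → 85.7°C

85.7°C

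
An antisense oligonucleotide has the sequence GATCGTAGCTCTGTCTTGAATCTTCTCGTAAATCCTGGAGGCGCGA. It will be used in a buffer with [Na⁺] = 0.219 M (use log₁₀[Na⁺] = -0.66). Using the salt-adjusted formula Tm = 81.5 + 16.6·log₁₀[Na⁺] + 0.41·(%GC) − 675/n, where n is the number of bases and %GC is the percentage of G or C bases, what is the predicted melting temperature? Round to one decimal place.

Length n = 46. Base counts: G=12, T=14, C=11, A=9
G+C = 23, so %GC = 23/46 × 100 = 50%
Salt term: 16.6 × (-0.66) = -10.956
GC term: 0.41 × 50 = 20.5; length term: −675/46 = −14.674
Tm = 81.5 + (-10.956) + 20.5 − 14.674 = 76.37 → 76.4°C

76.4°C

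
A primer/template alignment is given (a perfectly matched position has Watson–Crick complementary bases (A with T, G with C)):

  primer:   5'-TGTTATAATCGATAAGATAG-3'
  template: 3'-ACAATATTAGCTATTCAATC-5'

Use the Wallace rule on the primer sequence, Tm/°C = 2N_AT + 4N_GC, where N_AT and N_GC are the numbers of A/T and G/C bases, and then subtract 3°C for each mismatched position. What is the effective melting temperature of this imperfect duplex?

Primer base counts: A=8, T=7, G=4, C=1 → A+T=15, G+C=5
Perfect-match Tm = 2(15) + 4(5) = 30 + 20 = 50°C
Mismatches (positions where the bases are not complementary): 1 (at position 17)
Effective Tm = 50 − 1×3 = 50 − 3 = 47°C

47°C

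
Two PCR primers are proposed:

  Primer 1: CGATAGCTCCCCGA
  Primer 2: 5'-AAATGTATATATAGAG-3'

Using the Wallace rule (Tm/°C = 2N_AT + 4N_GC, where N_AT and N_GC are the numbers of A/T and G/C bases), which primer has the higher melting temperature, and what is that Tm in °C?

Primer 1, 46°C

Primer 1: A+T=5, G+C=9 → Tm = 2(5)+4(9) = 46°C
Primer 2: A+T=13, G+C=3 → Tm = 2(13)+4(3) = 38°C
46°C vs 38°C → primer 1 is higher.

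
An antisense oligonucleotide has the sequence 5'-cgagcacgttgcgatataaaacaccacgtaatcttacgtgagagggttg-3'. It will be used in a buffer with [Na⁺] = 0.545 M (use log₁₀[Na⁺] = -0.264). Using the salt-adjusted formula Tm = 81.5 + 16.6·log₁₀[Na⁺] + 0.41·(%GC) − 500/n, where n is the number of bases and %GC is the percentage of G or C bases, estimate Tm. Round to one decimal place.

Length n = 49. Counting bases: T=11, A=15, C=10, G=13
G+C = 23, so %GC = 23/49 × 100 = 46.939%
Salt term: 16.6 × (-0.264) = -4.382
GC term: 0.41 × 46.939 = 19.245; length term: −500/49 = −10.204
Tm = 81.5 + (-4.382) + 19.245 − 10.204 = 86.159 → 86.2°C

86.2°C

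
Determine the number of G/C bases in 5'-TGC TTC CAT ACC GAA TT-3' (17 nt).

Base counts: T=6, G=2, A=4, C=5
Total G or C: 2 + 5 = 7

7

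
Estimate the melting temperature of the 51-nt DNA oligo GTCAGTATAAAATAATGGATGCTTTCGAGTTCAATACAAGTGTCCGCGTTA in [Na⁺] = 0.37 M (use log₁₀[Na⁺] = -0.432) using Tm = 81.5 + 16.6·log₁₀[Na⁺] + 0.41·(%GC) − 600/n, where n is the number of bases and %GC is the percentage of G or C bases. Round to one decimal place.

Length n = 51. C=8, G=11, T=16, A=16
G+C = 19, so %GC = 19/51 × 100 = 37.255%
Salt term: 16.6 × (-0.432) = -7.171
GC term: 0.41 × 37.255 = 15.275; length term: −600/51 = −11.765
Tm = 81.5 + (-7.171) + 15.275 − 11.765 = 77.839 → 77.8°C

77.8°C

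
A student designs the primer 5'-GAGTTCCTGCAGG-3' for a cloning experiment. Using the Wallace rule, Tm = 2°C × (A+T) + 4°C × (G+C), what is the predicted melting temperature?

C=3, G=5, A=2, T=3
AT pairs contribute 5, GC pairs contribute 8.
Tm = 2(5) + 4(8) = 10 + 32 = 42°C

42°C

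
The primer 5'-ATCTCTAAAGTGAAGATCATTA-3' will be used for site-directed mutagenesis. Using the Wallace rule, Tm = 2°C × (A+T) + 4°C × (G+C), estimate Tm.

Counting bases: G=3, T=7, C=3, A=9
So N_AT = 16 and N_GC = 6.
Tm = 2(16) + 4(6) = 32 + 24 = 56°C

56°C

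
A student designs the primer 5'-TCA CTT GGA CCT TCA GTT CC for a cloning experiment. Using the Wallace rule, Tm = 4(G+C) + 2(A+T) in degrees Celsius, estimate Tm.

Scanning the sequence gives G=3, A=3, C=7, T=7.
So N_AT = 10 and N_GC = 10.
Tm = 4·10 + 2·10 = 40 + 20 = 60°C

60°C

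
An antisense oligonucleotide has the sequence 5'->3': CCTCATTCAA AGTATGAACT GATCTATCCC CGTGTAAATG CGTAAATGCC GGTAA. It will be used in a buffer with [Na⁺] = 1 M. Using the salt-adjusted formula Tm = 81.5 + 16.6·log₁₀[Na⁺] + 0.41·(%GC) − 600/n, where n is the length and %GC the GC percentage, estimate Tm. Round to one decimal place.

Length n = 55. Base counts: T=15, A=17, G=10, C=13
G+C = 23, so %GC = 23/55 × 100 = 41.818%
Salt term: 16.6 × (0) = 0
GC term: 0.41 × 41.818 = 17.145; length term: −600/55 = −10.909
Tm = 81.5 + (0) + 17.145 − 10.909 = 87.736 → 87.7°C

87.7°C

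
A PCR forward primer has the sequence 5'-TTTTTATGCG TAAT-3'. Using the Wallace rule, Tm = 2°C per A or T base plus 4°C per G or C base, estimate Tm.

Scanning the sequence gives G=2, C=1, T=8, A=3.
A+T = 11, G+C = 3
Tm = 4·3 + 2·11 = 12 + 22 = 34°C

34°C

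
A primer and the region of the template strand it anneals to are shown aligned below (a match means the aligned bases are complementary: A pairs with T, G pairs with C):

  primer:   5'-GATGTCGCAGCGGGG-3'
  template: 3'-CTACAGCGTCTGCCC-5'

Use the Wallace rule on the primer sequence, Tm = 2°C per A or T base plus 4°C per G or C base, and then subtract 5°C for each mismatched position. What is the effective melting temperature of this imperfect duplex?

42°C

Primer base counts: A=2, T=2, G=8, C=3 → A+T=4, G+C=11
Perfect-match Tm = 2(4) + 4(11) = 8 + 44 = 52°C
Mismatches (positions where the bases are not complementary): 2 (at positions 11, 12)
Effective Tm = 52 − 2×5 = 52 − 10 = 42°C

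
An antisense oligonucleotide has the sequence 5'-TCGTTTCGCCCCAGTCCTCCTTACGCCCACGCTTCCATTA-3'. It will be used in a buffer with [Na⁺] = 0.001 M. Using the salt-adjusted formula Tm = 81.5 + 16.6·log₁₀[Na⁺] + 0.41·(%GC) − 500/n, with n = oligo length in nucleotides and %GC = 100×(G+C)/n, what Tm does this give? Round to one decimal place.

42.8°C

Length n = 40. Counting bases: T=12, C=18, G=5, A=5
G+C = 23, so %GC = 23/40 × 100 = 57.5%
Salt term: 16.6 × (-3) = -49.8
GC term: 0.41 × 57.5 = 23.575; length term: −500/40 = −12.5
Tm = 81.5 + (-49.8) + 23.575 − 12.5 = 42.775 → 42.8°C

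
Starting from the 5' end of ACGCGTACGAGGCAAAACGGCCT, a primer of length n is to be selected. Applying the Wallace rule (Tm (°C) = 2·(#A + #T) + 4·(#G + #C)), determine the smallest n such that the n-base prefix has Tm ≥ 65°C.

n = 21

First 20 bases: ACGCGTACGAGGCAAAACGG → Tm = 64°C (< 65°C)
First 21 bases: ACGCGTACGAGGCAAAACGGC → Tm = 68°C (≥ 65°C)
Each additional base adds 2°C (A/T) or 4°C (G/C), so Tm is non-decreasing in n; n = 21 is the first length to reach 65°C.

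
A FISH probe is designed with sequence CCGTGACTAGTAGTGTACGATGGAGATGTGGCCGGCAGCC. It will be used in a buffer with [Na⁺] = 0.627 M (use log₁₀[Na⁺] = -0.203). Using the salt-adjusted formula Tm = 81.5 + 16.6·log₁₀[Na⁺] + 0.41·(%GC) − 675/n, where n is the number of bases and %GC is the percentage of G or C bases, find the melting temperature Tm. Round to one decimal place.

85.9°C

Length n = 40. Base counts: C=9, G=15, A=8, T=8
G+C = 24, so %GC = 24/40 × 100 = 60%
Salt term: 16.6 × (-0.203) = -3.37
GC term: 0.41 × 60 = 24.6; length term: −675/40 = −16.875
Tm = 81.5 + (-3.37) + 24.6 − 16.875 = 85.855 → 85.9°C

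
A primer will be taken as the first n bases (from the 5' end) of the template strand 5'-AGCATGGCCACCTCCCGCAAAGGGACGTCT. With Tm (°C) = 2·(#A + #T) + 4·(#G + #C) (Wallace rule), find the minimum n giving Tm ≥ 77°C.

n = 24

First 23 bases: AGCATGGCCACCTCCCGCAAAGG → Tm = 76°C (< 77°C)
First 24 bases: AGCATGGCCACCTCCCGCAAAGGG → Tm = 80°C (≥ 77°C)
Since every base adds ≥2°C, Tm only increases with n, so the threshold is first crossed at n = 24.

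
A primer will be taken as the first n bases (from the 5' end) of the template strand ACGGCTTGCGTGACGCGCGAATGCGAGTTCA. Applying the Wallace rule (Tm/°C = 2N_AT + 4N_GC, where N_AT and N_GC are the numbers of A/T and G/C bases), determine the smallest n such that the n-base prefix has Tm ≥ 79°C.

First 23 bases: ACGGCTTGCGTGACGCGCGAATG → Tm = 76°C (< 79°C)
First 24 bases: ACGGCTTGCGTGACGCGCGAATGC → Tm = 80°C (≥ 79°C)
Since every base adds ≥2°C, Tm only increases with n, so the threshold is first crossed at n = 24.

n = 24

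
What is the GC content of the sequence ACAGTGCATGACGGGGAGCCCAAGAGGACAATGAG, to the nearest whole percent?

Counting bases: T=3, A=12, C=7, G=13
G+C = 13 + 7 = 20 out of 35 bases
%GC = 20/35 × 100 = 57.14% ≈ 57%

57%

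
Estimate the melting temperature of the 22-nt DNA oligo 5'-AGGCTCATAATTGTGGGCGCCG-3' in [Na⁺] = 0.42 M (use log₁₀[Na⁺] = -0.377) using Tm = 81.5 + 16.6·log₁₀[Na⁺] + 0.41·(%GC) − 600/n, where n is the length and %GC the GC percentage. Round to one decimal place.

Length n = 22. Counting bases: C=5, T=5, A=4, G=8
G+C = 13, so %GC = 13/22 × 100 = 59.091%
Salt term: 16.6 × (-0.377) = -6.258
GC term: 0.41 × 59.091 = 24.227; length term: −600/22 = −27.273
Tm = 81.5 + (-6.258) + 24.227 − 27.273 = 72.196 → 72.2°C

72.2°C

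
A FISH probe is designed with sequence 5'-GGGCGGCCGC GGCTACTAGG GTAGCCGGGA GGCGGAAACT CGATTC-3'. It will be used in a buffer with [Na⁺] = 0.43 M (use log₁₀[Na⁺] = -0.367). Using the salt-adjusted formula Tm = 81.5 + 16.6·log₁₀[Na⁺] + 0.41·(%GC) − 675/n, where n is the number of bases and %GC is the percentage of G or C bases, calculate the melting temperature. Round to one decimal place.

89.3°C

Length n = 46. G=20, C=12, T=6, A=8
G+C = 32, so %GC = 32/46 × 100 = 69.565%
Salt term: 16.6 × (-0.367) = -6.092
GC term: 0.41 × 69.565 = 28.522; length term: −675/46 = −14.674
Tm = 81.5 + (-6.092) + 28.522 − 14.674 = 89.256 → 89.3°C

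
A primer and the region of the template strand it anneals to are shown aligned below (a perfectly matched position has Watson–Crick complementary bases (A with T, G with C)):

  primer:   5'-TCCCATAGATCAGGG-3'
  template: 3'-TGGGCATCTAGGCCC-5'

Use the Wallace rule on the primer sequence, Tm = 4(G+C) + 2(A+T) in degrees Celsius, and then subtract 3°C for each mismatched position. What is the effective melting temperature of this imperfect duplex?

Primer base counts: A=4, T=3, G=4, C=4 → A+T=7, G+C=8
Perfect-match Tm = 2(7) + 4(8) = 14 + 32 = 46°C
Mismatches (positions where the bases are not complementary): 3 (at positions 1, 5, 12)
Effective Tm = 46 − 3×3 = 46 − 9 = 37°C

37°C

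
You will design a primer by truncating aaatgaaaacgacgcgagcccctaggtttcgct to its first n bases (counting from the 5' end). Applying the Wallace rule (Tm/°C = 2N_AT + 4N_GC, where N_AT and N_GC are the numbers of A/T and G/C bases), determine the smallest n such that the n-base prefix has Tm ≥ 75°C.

n = 25

First 24 bases: AAATGAAAACGACGCGAGCCCCTA → Tm = 72°C (< 75°C)
First 25 bases: AAATGAAAACGACGCGAGCCCCTAG → Tm = 76°C (≥ 75°C)
Since every base adds ≥2°C, Tm only increases with n, so the threshold is first crossed at n = 25.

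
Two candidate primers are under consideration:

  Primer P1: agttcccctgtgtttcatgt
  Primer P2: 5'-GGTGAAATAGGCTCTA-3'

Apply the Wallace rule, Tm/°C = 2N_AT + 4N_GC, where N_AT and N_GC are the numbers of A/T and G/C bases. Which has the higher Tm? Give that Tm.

Primer P1, 58°C

Primer P1: A+T=11, G+C=9 → Tm = 2(11)+4(9) = 58°C
Primer P2: A+T=9, G+C=7 → Tm = 2(9)+4(7) = 46°C
58°C vs 46°C → primer P1 is higher.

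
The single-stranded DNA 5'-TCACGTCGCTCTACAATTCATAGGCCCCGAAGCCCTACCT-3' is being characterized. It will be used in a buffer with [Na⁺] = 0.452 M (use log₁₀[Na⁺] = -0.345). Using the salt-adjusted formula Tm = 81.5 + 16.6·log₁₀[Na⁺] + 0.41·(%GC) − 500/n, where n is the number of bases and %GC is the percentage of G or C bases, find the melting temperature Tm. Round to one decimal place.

Length n = 40. Base counts: G=6, C=16, T=9, A=9
G+C = 22, so %GC = 22/40 × 100 = 55%
Salt term: 16.6 × (-0.345) = -5.727
GC term: 0.41 × 55 = 22.55; length term: −500/40 = −12.5
Tm = 81.5 + (-5.727) + 22.55 − 12.5 = 85.823 → 85.8°C

85.8°C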